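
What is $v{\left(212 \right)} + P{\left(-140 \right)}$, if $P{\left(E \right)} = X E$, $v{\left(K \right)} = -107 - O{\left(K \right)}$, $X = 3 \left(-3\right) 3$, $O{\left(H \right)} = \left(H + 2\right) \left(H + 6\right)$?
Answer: $-42979$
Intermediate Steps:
$O{\left(H \right)} = \left(2 + H\right) \left(6 + H\right)$
$X = -27$ ($X = \left(-9\right) 3 = -27$)
$v{\left(K \right)} = -119 - K^{2} - 8 K$ ($v{\left(K \right)} = -107 - \left(12 + K^{2} + 8 K\right) = -119 - K^{2} - 8 K$)
$P{\left(E \right)} = - 27 E$
$v{\left(212 \right)} + P{\left(-140 \right)} = \left(-119 - 212^{2} - 1696\right) - -3780 = \left(-119 - 44944 - 1696\right) + 3780 = -46759 + 3780 = -42979$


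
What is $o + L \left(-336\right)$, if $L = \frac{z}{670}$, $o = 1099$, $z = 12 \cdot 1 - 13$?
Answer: $\frac{368333}{335} \approx 1099.5$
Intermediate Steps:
$z = -1$ ($z = 12 - 13 = -1$)
$L = - \frac{1}{670} \approx -0.0014925$
$o + L \left(-336\right) = 1099 - - \frac{168}{335} = 1099 + \frac{168}{335} = \frac{368333}{335}$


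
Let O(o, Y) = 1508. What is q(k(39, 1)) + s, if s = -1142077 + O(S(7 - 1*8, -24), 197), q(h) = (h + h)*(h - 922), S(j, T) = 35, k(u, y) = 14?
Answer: -1165993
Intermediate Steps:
q(h) = 2*h*(-922 + h) (q(h) = (2*h)*(-922 + h) = 2*h*(-922 + h))
s = -1140569 (s = -1142077 + 1508 = -1140569)
q(k(39, 1)) + s = 2*14*(-922 + 14) - 1140569 = 2*14*(-908) - 1140569 = -25424 - 1140569 = -1165993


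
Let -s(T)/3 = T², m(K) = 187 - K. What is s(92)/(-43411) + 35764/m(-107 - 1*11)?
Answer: 1560295564/13240355 ≈ 117.84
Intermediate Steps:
s(T) = -3*T²
s(92)/(-43411) + 35764/m(-107 - 1*11) = -3*92²/(-43411) + 35764/(187 - (-107 - 1*11)) = -3*8464*(-1/43411) + 35764/(187 - (-107 - 11)) = -25392*(-1/43411) + 35764/(187 - 1*(-118)) = 25392/43411 + 35764/(187 + 118) = 25392/43411 + 35764/305 = 1560295564/13240355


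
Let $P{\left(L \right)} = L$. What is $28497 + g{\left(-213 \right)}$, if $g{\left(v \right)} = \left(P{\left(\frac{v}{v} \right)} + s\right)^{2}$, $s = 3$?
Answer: $28513$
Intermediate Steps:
$g{\left(v \right)} = 16$ ($g{\left(v \right)} = \left(\frac{v}{v} + 3\right)^{2} = \left(1 + 3\right)^{2} = 4^{2} = 16$)
$28497 + g{\left(-213 \right)} = 28497 + 16 = 28513$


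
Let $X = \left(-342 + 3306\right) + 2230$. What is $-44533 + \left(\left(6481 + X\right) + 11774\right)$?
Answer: $-21084$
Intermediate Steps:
$X = 5194$ ($X = 2964 + 2230 = 5194$)
$-44533 + \left(\left(6481 + X\right) + 11774\right) = -44533 + \left(\left(6481 + 5194\right) + 11774\right) = -44533 + \left(11675 + 11774\right) = -44533 + 23449 = -21084$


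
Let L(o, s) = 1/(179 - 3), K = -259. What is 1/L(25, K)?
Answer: 176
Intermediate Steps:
L(o, s) = 1/176
1/L(25, K) = 1/(1/176) = 176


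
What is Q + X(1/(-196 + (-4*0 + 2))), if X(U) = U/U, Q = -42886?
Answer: -42885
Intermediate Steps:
X(U) = 1
Q + X(1/(-196 + (-4*0 + 2))) = -42886 + 1 = -42885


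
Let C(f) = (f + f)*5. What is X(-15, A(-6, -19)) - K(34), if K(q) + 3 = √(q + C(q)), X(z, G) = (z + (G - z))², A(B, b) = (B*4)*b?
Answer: 207939 - √374 ≈ 2.0792e+5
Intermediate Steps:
A(B, b) = 4*B*b (A(B, b) = (4*B)*b = 4*B*b)
C(f) = 10*f (C(f) = (2*f)*5 = 10*f)
X(z, G) = G²
K(q) = -3 + √11*√q (K(q) = -3 + √(q + 10*q) = -3 + √(11*q) = -3 + √11*√q)
X(-15, A(-6, -19)) - K(34) = (4*(-6)*(-19))² - (-3 + √11*√34) = 456² - (-3 + √374) = 207936 + (3 - √374) = 207939 - √374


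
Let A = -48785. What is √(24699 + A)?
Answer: I*√24086 ≈ 155.2*I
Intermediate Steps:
√(24699 + A) = √(24699 - 48785) = √(-24086) = I*√24086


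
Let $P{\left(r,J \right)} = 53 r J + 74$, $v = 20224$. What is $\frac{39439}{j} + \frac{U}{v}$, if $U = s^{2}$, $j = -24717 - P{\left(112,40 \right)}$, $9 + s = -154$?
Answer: $\frac{6169601103}{5303359744} \approx 1.1633$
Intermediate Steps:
$P{\left(r,J \right)} = 74 + 53 J r$ ($P{\left(r,J \right)} = 53 J r + 74 = 74 + 53 J r$)
$s = -163$ ($s = -9 - 154 = -163$)
$j = -262231$ ($j = -24717 - \left(74 + 53 \cdot 40 \cdot 112\right) = -24717 - \left(74 + 237440\right) = -24717 - 237514 = -262231$)
$U = 26569$ ($U = \left(-163\right)^{2} = 26569$)
$\frac{39439}{j} + \frac{U}{v} = \frac{39439}{-262231} + \frac{26569}{20224} = 39439 \left(- \frac{1}{262231}\right) + 26569 \cdot \frac{1}{20224} = - \frac{39439}{262231} + \frac{26569}{20224} = \frac{6169601103}{5303359744}$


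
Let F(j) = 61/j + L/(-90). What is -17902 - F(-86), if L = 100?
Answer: -13854739/774 ≈ -17900.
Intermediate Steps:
F(j) = -10/9 + 61/j (F(j) = 61/j + 100/(-90) = 61/j + 100*(-1/90) = 61/j - 10/9 = -10/9 + 61/j)
-17902 - F(-86) = -17902 - (-10/9 + 61/(-86)) = -17902 - (-10/9 + 61*(-1/86)) = -17902 - (-10/9 - 61/86) = -17902 - 1*(-1409/774) = -17902 + 1409/774 = -13854739/774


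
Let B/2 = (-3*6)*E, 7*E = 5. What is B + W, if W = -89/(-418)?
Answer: -74617/2926 ≈ -25.501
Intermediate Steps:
E = 5/7 (E = (1/7)*5 = 5/7 ≈ 0.71429)
B = -180/7 (B = 2*(-3*6*(5/7)) = 2*(-18*5/7) = 2*(-90/7) = -180/7 ≈ -25.714)
W = 89/418 (W = -89*(-1/418) = 89/418 ≈ 0.21292)
B + W = -180/7 + 89/418 = -74617/2926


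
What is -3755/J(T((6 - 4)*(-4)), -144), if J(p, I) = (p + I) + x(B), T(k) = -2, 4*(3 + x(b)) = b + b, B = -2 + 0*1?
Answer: 751/30 ≈ 25.033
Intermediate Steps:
B = -2 (B = -2 + 0 = -2)
x(b) = -3 + b/2 (x(b) = -3 + (b + b)/4 = -3 + (2*b)/4 = -3 + b/2)
J(p, I) = -4 + I + p (J(p, I) = (p + I) + (-3 + (1/2)*(-2)) = (I + p) + (-3 - 1) = (I + p) - 4 = -4 + I + p)
-3755/J(T((6 - 4)*(-4)), -144) = -3755/(-4 - 144 - 2) = -3755/(-150) = -3755*(-1/150) = 751/30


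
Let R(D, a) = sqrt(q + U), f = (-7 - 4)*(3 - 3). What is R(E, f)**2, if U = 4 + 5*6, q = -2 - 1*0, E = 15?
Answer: 32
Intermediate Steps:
f = 0 (f = -11*0 = 0)
q = -2 (q = -2 + 0 = -2)
U = 34 (U = 4 + 30 = 34)
R(D, a) = 4*sqrt(2) (R(D, a) = sqrt(-2 + 34) = sqrt(32) = 4*sqrt(2))
R(E, f)**2 = (4*sqrt(2))**2 = 32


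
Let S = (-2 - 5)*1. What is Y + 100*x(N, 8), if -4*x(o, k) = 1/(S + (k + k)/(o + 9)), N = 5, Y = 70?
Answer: 3045/41 ≈ 74.268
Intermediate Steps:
S = -7 (S = -7*1 = -7)
x(o, k) = -1/(4*(-7 + 2*k/(9 + o))) (x(o, k) = -1/(4*(-7 + (k + k)/(o + 9))) = -1/(4*(-7 + (2*k)/(9 + o))) = -1/(4*(-7 + 2*k/(9 + o))))
Y + 100*x(N, 8) = 70 + 100*((9 + 5)/(4*(63 - 2*8 + 7*5))) = 70 + 100*((1/4)*14/(63 - 16 + 35)) = 70 + 100*((1/4)*14/82) = 70 + 100*((1/4)*(1/82)*14) = 70 + 100*(7/164) = 70 + 175/41 = 3045/41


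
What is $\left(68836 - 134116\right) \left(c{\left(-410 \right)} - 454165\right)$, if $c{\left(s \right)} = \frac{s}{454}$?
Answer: $\frac{6730084684800}{227} \approx 2.9648 \cdot 10^{10}$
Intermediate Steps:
$c{\left(s \right)} = \frac{s}{454}$ ($c{\left(s \right)} = s \frac{1}{454} = \frac{s}{454}$)
$\left(68836 - 134116\right) \left(c{\left(-410 \right)} - 454165\right) = \left(68836 - 134116\right) \left(\frac{1}{454} \left(-410\right) - 454165\right) = - 65280 \left(- \frac{205}{227} - 454165\right) = \left(-65280\right) \left(- \frac{103095660}{227}\right) = \frac{6730084684800}{227}$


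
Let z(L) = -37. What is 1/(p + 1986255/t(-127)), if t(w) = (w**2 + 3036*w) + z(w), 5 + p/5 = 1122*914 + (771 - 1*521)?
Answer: 24632/126331607063 ≈ 1.9498e-7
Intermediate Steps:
p = 5128765 (p = -25 + 5*(1122*914 + (771 - 1*521)) = -25 + 5*(1025508 + (771 - 521)) = -25 + 5*(1025508 + 250) = -25 + 5*1025758 = -25 + 5128790 = 5128765)
t(w) = -37 + w**2 + 3036*w (t(w) = (w**2 + 3036*w) - 37 = -37 + w**2 + 3036*w)
1/(p + 1986255/t(-127)) = 1/(5128765 + 1986255/(-37 + (-127)**2 + 3036*(-127))) = 1/(5128765 + 1986255/(-37 + 16129 - 385572)) = 1/(5128765 + 1986255/(-369480)) = 1/(5128765 + 1986255*(-1/369480)) = 1/(5128765 - 132417/24632) = 1/(126331607063/24632) = 24632/126331607063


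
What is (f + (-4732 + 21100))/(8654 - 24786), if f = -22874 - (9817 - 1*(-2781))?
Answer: 4776/4033 ≈ 1.1842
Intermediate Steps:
f = -35472 (f = -22874 - (9817 + 2781) = -22874 - 1*12598 = -22874 - 12598 = -35472)
(f + (-4732 + 21100))/(8654 - 24786) = (-35472 + (-4732 + 21100))/(8654 - 24786) = (-35472 + 16368)/(-16132) = -19104*(-1/16132) = 4776/4033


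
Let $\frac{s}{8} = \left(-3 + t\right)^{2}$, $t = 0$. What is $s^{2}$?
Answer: $5184$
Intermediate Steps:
$s = 72$ ($s = 8 \left(-3 + 0\right)^{2} = 8 \left(-3\right)^{2} = 8 \cdot 9 = 72$)
$s^{2} = 72^{2} = 5184$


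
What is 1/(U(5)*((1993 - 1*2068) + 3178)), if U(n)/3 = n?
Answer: 1/46545 ≈ 2.1485e-5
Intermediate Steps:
U(n) = 3*n
1/(U(5)*((1993 - 1*2068) + 3178)) = 1/((3*5)*((1993 - 1*2068) + 3178)) = 1/(15*((1993 - 2068) + 3178)) = 1/(15*(-75 + 3178)) = 1/(15*3103) = 1/46545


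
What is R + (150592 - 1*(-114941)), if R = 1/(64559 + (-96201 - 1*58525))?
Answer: 23942314010/90167 ≈ 2.6553e+5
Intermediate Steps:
R = -1/90167 (R = 1/(64559 + (-96201 - 58525)) = 1/(64559 - 154726) = 1/(-90167) = -1/90167 ≈ -1.1091e-5)
R + (150592 - 1*(-114941)) = -1/90167 + (150592 - 1*(-114941)) = -1/90167 + (150592 + 114941) = -1/90167 + 265533 = 23942314010/90167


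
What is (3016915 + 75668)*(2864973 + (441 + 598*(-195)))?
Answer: 8500904520732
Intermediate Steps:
(3016915 + 75668)*(2864973 + (441 + 598*(-195))) = 3092583*(2864973 + (441 - 116610)) = 3092583*(2864973 - 116169) = 3092583*2748804 = 8500904520732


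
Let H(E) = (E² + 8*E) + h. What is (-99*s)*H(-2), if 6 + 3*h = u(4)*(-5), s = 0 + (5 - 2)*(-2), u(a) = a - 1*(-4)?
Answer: -16236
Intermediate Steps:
u(a) = 4 + a (u(a) = a + 4 = 4 + a)
s = -6 (s = 0 + 3*(-2) = 0 - 6 = -6)
h = -46/3 (h = -2 + ((4 + 4)*(-5))/3 = -2 + (8*(-5))/3 = -2 + (⅓)*(-40) = -2 - 40/3 = -46/3 ≈ -15.333)
H(E) = -46/3 + E² + 8*E (H(E) = (E² + 8*E) - 46/3 = -46/3 + E² + 8*E)
(-99*s)*H(-2) = (-99*(-6))*(-46/3 + (-2)² + 8*(-2)) = 594*(-46/3 + 4 - 16) = 594*(-82/3) = -16236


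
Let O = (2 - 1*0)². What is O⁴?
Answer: 256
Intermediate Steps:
O = 4 (O = (2 + 0)² = 2² = 4)
O⁴ = 4⁴ = 256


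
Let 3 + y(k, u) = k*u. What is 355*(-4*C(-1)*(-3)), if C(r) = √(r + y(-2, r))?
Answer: 4260*I*√2 ≈ 6024.5*I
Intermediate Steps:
y(k, u) = -3 + k*u
C(r) = √(-3 - r) (C(r) = √(r + (-3 - 2*r)) = √(-3 - r))
355*(-4*C(-1)*(-3)) = 355*(-4*√(-3 - 1*(-1))*(-3)) = 355*(-4*√(-3 + 1)*(-3)) = 355*(-4*I*√2*(-3)) = 355*(12*I*√2) = 4260*I*√2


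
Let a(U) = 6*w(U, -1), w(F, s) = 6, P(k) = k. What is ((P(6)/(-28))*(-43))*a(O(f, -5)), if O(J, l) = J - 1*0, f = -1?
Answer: 2322/7 ≈ 331.71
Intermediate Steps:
O(J, l) = J (O(J, l) = J + 0 = J)
a(U) = 36 (a(U) = 6*6 = 36)
((P(6)/(-28))*(-43))*a(O(f, -5)) = ((6/(-28))*(-43))*36 = ((6*(-1/28))*(-43))*36 = -3/14*(-43)*36 = (129/14)*36 = 2322/7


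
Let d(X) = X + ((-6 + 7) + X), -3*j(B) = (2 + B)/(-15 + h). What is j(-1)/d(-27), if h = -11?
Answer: -1/4134 ≈ -0.00024190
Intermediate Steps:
j(B) = 1/39 + B/78 (j(B) = -(2 + B)/(3*(-15 - 11)) = -(2 + B)/(3*(-26)) = -(2 + B)*(-1)/(3*26) = -(-1/13 - B/26)/3 = 1/39 + B/78)
d(X) = 1 + 2*X (d(X) = X + (1 + X) = 1 + 2*X)
j(-1)/d(-27) = (1/39 + (1/78)*(-1))/(1 + 2*(-27)) = (1/39 - 1/78)/(1 - 54) = (1/78)/(-53) = (1/78)*(-1/53) = -1/4134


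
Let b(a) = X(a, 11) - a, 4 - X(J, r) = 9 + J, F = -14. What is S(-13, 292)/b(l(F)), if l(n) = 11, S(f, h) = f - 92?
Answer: 35/9 ≈ 3.8889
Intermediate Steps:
S(f, h) = -92 + f
X(J, r) = -5 - J (X(J, r) = 4 - (9 + J) = 4 + (-9 - J) = -5 - J)
b(a) = -5 - 2*a (b(a) = (-5 - a) - a = -5 - 2*a)
S(-13, 292)/b(l(F)) = (-92 - 13)/(-5 - 2*11) = -105/(-5 - 22) = -105/(-27) = -105*(-1/27) = 35/9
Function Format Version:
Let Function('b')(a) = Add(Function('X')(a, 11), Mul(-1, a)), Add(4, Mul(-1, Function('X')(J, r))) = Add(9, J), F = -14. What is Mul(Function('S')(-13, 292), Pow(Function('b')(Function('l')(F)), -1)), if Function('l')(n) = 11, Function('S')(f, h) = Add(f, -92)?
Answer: Rational(35, 9) ≈ 3.8889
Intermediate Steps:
Function('S')(f, h) = Add(-92, f)
Function('X')(J, r) = Add(-5, Mul(-1, J)) (Function('X')(J, r) = Add(4, Mul(-1, Add(9, J))) = Add(4, Add(-9, Mul(-1, J))) = Add(-5, Mul(-1, J)))
Function('b')(a) = Add(-5, Mul(-2, a)) (Function('b')(a) = Add(Add(-5, Mul(-1, a)), Mul(-1, a)) = Add(-5, Mul(-2, a)))
Mul(Function('S')(-13, 292), Pow(Function('b')(Function('l')(F)), -1)) = Mul(Add(-92, -13), Pow(Add(-5, Mul(-2, 11)), -1)) = Mul(-105, Pow(Add(-5, -22), -1)) = Mul(-105, Pow(-27, -1)) = Mul(-105, Rational(-1, 27)) = Rational(35, 9)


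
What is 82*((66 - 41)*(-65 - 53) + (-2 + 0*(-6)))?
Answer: -242064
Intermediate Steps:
82*((66 - 41)*(-65 - 53) + (-2 + 0*(-6))) = 82*(25*(-118) + (-2 + 0)) = 82*(-2950 - 2) = 82*(-2952) = -242064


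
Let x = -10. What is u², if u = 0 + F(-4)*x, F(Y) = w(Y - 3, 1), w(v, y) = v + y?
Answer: 3600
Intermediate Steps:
F(Y) = -2 + Y (F(Y) = (Y - 3) + 1 = (-3 + Y) + 1 = -2 + Y)
u = 60 (u = 0 + (-2 - 4)*(-10) = 0 - 6*(-10) = 0 + 60 = 60)
u² = 60² = 3600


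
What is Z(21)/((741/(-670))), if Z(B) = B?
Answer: -4690/247 ≈ -18.988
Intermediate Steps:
Z(21)/((741/(-670))) = 21/((741/(-670))) = 21/((741*(-1/670))) = 21/(-741/670) = 21*(-670/741) = -4690/247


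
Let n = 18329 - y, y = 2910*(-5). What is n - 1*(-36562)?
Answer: 69441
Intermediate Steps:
y = -14550
n = 32879 (n = 18329 - 1*(-14550) = 18329 + 14550 = 32879)
n - 1*(-36562) = 32879 - 1*(-36562) = 32879 + 36562 = 69441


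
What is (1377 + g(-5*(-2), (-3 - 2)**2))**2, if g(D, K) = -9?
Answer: 1871424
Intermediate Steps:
(1377 + g(-5*(-2), (-3 - 2)**2))**2 = (1377 - 9)**2 = 1368**2 = 1871424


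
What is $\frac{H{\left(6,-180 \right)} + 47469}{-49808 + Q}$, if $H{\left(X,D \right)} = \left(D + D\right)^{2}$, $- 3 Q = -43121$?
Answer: $- \frac{531207}{106303} \approx -4.9971$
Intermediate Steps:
$Q = \frac{43121}{3}$ ($Q = \left(- \frac{1}{3}\right) \left(-43121\right) = \frac{43121}{3} \approx 14374.0$)
$H{\left(X,D \right)} = 4 D^{2}$ ($H{\left(X,D \right)} = \left(2 D\right)^{2} = 4 D^{2}$)
$\frac{H{\left(6,-180 \right)} + 47469}{-49808 + Q} = \frac{4 \left(-180\right)^{2} + 47469}{-49808 + \frac{43121}{3}} = \frac{4 \cdot 32400 + 47469}{- \frac{106303}{3}} = \left(129600 + 47469\right) \left(- \frac{3}{106303}\right) = 177069 \left(- \frac{3}{106303}\right) = - \frac{531207}{106303}$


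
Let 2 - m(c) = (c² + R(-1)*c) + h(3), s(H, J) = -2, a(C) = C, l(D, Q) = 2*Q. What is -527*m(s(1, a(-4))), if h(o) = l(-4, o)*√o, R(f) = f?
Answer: 2108 + 3162*√3 ≈ 7584.7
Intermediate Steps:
h(o) = 2*o^(3/2) (h(o) = (2*o)*√o = 2*o^(3/2))
m(c) = 2 + c - c² - 6*√3 (m(c) = 2 - ((c² - c) + 2*3^(3/2)) = 2 - ((c² - c) + 2*(3*√3)) = 2 - ((c² - c) + 6*√3) = 2 - (c² - c + 6*√3) = 2 + (c - c² - 6*√3) = 2 + c - c² - 6*√3)
-527*m(s(1, a(-4))) = -527*(2 - 2 - 1*(-2)² - 6*√3) = -527*(2 - 2 - 1*4 - 6*√3) = -527*(2 - 2 - 4 - 6*√3) = -527*(-4 - 6*√3) = 2108 + 3162*√3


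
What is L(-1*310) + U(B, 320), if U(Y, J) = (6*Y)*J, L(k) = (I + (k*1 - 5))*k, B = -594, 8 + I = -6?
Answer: -1038490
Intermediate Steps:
I = -14 (I = -8 - 6 = -14)
L(k) = k*(-19 + k) (L(k) = (-14 + (k*1 - 5))*k = (-14 + (k - 5))*k = (-14 + (-5 + k))*k = (-19 + k)*k = k*(-19 + k))
U(Y, J) = 6*J*Y
L(-1*310) + U(B, 320) = (-1*310)*(-19 - 1*310) + 6*320*(-594) = -310*(-19 - 310) - 1140480 = -310*(-329) - 1140480 = 101990 - 1140480 = -1038490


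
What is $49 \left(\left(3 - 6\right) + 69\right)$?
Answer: $3234$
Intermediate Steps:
$49 \left(\left(3 - 6\right) + 69\right) = 49 \left(-3 + 69\right) = 49 \cdot 66 = 3234$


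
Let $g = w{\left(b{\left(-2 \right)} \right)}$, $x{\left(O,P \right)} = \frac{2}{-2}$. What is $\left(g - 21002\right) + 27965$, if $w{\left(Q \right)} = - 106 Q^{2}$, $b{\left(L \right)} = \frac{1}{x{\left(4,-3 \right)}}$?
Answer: $6857$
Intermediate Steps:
$x{\left(O,P \right)} = -1$ ($x{\left(O,P \right)} = 2 \left(- \frac{1}{2}\right) = -1$)
$b{\left(L \right)} = -1$ ($b{\left(L \right)} = \frac{1}{-1} = -1$)
$g = -106$ ($g = - 106 \left(-1\right)^{2} = \left(-106\right) 1 = -106$)
$\left(g - 21002\right) + 27965 = \left(-106 - 21002\right) + 27965 = -21108 + 27965 = 6857$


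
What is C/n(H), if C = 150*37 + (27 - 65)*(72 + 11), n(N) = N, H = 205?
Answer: 2396/205 ≈ 11.688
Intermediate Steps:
C = 2396 (C = 5550 - 38*83 = 5550 - 3154 = 2396)
C/n(H) = 2396/205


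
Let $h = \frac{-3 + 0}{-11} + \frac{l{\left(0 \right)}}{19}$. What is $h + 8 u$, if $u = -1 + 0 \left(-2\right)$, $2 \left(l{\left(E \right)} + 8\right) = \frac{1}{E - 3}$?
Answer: $- \frac{10229}{1254} \approx -8.1571$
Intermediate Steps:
$l{\left(E \right)} = -8 + \frac{1}{2 \left(-3 + E\right)}$ ($l{\left(E \right)} = -8 + \frac{1}{2 \left(E - 3\right)} = -8 + \frac{1}{2 \left(-3 + E\right)}$)
$u = -1$ ($u = -1 + 0 = -1$)
$h = - \frac{197}{1254}$ ($h = \frac{-3 + 0}{-11} + \frac{\frac{1}{2} \frac{1}{-3 + 0} \left(49 - 0\right)}{19} = \left(-3\right) \left(- \frac{1}{11}\right) + \frac{49 + 0}{2 \left(-3\right)} \frac{1}{19} = \frac{3}{11} + \frac{1}{2} \left(- \frac{1}{3}\right) 49 \cdot \frac{1}{19} = \frac{3}{11} - \frac{49}{114} = - \frac{197}{1254} \approx -0.1571$)
$h + 8 u = - \frac{197}{1254} + 8 \left(-1\right) = - \frac{197}{1254} - 8 = - \frac{10229}{1254}$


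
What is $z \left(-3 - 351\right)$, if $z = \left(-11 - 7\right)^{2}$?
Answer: $-114696$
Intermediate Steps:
$z = 324$ ($z = \left(-18\right)^{2} = 324$)
$z \left(-3 - 351\right) = 324 \left(-3 - 351\right) = 324 \left(-354\right) = -114696$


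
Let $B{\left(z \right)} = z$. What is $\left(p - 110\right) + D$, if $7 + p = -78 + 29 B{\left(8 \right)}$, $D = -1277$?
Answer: $-1240$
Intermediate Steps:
$p = 147$ ($p = -7 + \left(-78 + 29 \cdot 8\right) = -7 + \left(-78 + 232\right) = -7 + 154 = 147$)
$\left(p - 110\right) + D = \left(147 - 110\right) - 1277 = 37 - 1277 = -1240$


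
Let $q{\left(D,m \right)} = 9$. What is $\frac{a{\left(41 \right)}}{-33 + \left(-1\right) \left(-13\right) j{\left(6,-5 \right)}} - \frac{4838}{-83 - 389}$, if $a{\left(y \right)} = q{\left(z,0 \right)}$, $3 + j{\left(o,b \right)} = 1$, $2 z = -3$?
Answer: $\frac{2383}{236} \approx 10.097$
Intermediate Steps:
$z = - \frac{3}{2}$ ($z = \frac{1}{2} \left(-3\right) = - \frac{3}{2} \approx -1.5$)
$j{\left(o,b \right)} = -2$ ($j{\left(o,b \right)} = -3 + 1 = -2$)
$a{\left(y \right)} = 9$
$\frac{a{\left(41 \right)}}{-33 + \left(-1\right) \left(-13\right) j{\left(6,-5 \right)}} - \frac{4838}{-83 - 389} = \frac{9}{-33 + \left(-1\right) \left(-13\right) \left(-2\right)} - \frac{4838}{-83 - 389} = \frac{9}{-33 + 13 \left(-2\right)} - \frac{4838}{-472} = \frac{9}{-33 - 26} - - \frac{41}{4} = \frac{9}{-59} + \frac{41}{4} = 9 \left(- \frac{1}{59}\right) + \frac{41}{4} = - \frac{9}{59} + \frac{41}{4} = \frac{2383}{236}$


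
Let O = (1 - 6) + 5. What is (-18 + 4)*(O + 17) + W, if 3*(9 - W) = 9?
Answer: -232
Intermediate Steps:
W = 6 (W = 9 - ⅓*9 = 9 - 3 = 6)
O = 0 (O = -5 + 5 = 0)
(-18 + 4)*(O + 17) + W = (-18 + 4)*(0 + 17) + 6 = -14*17 + 6 = -238 + 6 = -232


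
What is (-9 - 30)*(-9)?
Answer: 351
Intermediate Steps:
(-9 - 30)*(-9) = -39*(-9) = 351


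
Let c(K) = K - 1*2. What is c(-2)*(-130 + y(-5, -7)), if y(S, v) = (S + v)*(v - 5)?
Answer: -56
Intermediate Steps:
y(S, v) = (-5 + v)*(S + v) (y(S, v) = (S + v)*(-5 + v) = (-5 + v)*(S + v))
c(K) = -2 + K (c(K) = K - 2 = -2 + K)
c(-2)*(-130 + y(-5, -7)) = (-2 - 2)*(-130 + ((-7)² - 5*(-5) - 5*(-7) - 5*(-7))) = -4*(-130 + (49 + 25 + 35 + 35)) = -4*(-130 + 144) = -4*14 = -56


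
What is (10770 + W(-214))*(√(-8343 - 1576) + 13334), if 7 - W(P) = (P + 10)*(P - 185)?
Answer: -941633746 - 70619*I*√9919 ≈ -9.4163e+8 - 7.0332e+6*I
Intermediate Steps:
W(P) = 7 - (-185 + P)*(10 + P) (W(P) = 7 - (P + 10)*(P - 185) = 7 - (10 + P)*(-185 + P) = 7 - (-185 + P)*(10 + P))
(10770 + W(-214))*(√(-8343 - 1576) + 13334) = (10770 + (1857 - 1*(-214)² + 175*(-214)))*(√(-8343 - 1576) + 13334) = (10770 + (1857 - 1*45796 - 37450))*(√(-9919) + 13334) = (10770 + (1857 - 45796 - 37450))*(I*√9919 + 13334) = (10770 - 81389)*(13334 + I*√9919) = -70619*(13334 + I*√9919) = -941633746 - 70619*I*√9919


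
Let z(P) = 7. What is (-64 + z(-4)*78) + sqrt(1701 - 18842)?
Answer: 482 + I*sqrt(17141) ≈ 482.0 + 130.92*I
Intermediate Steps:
(-64 + z(-4)*78) + sqrt(1701 - 18842) = (-64 + 7*78) + sqrt(1701 - 18842) = (-64 + 546) + sqrt(-17141) = 482 + I*sqrt(17141)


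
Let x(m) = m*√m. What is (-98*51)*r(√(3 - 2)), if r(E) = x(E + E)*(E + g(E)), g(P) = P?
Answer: -19992*√2 ≈ -28273.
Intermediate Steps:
x(m) = m^(3/2)
r(E) = 4*√2*E^(5/2) (r(E) = (E + E)^(3/2)*(E + E) = (2*E)^(3/2)*(2*E) = (2*√2*E^(3/2))*(2*E) = 4*√2*E^(5/2))
(-98*51)*r(√(3 - 2)) = (-98*51)*(4*√2*(√(3 - 2))^(5/2)) = -19992*√2*(√1)^(5/2) = -19992*√2*1^(5/2) = -19992*√2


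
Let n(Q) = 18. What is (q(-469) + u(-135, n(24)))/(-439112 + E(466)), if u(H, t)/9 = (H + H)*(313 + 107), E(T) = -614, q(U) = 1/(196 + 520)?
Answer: 730749599/314843816 ≈ 2.3210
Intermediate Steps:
q(U) = 1/716
u(H, t) = 7560*H (u(H, t) = 9*((H + H)*(313 + 107)) = 9*((2*H)*420) = 9*(840*H) = 7560*H)
(q(-469) + u(-135, n(24)))/(-439112 + E(466)) = (1/716 + 7560*(-135))/(-439112 - 614) = (1/716 - 1020600)/(-439726) = -730749599/716*(-1/439726) = 730749599/314843816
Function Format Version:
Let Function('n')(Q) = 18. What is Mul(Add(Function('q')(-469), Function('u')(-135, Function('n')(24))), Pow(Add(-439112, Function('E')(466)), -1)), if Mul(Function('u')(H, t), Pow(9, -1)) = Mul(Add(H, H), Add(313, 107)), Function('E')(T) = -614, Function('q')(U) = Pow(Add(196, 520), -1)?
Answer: Rational(730749599, 314843816) ≈ 2.3210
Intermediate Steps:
Function('q')(U) = Rational(1, 716) (Function('q')(U) = Pow(716, -1) = Rational(1, 716))
Function('u')(H, t) = Mul(7560, H) (Function('u')(H, t) = Mul(9, Mul(Add(H, H), Add(313, 107))) = Mul(9, Mul(Mul(2, H), 420)) = Mul(9, Mul(840, H)) = Mul(7560, H))
Mul(Add(Function('q')(-469), Function('u')(-135, Function('n')(24))), Pow(Add(-439112, Function('E')(466)), -1)) = Mul(Add(Rational(1, 716), Mul(7560, -135)), Pow(Add(-439112, -614), -1)) = Mul(Add(Rational(1, 716), -1020600), Pow(-439726, -1)) = Mul(Rational(-730749599, 716), Rational(-1, 439726)) = Rational(730749599, 314843816)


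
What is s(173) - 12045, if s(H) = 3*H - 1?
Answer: -11527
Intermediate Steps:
s(H) = -1 + 3*H
s(173) - 12045 = (-1 + 3*173) - 12045 = (-1 + 519) - 12045 = 518 - 12045 = -11527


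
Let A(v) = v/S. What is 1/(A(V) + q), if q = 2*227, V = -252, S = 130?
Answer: 65/29384 ≈ 0.0022121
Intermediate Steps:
A(v) = v/130
q = 454
1/(A(V) + q) = 1/((1/130)*(-252) + 454) = 1/(-126/65 + 454) = 1/(29384/65) = 65/29384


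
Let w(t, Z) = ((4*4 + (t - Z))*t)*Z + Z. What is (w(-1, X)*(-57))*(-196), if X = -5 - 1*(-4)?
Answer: 167580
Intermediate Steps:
X = -1 (X = -5 + 4 = -1)
w(t, Z) = Z + Z*t*(16 + t - Z) (w(t, Z) = ((16 + (t - Z))*t)*Z + Z = ((16 + t - Z)*t)*Z + Z = (t*(16 + t - Z))*Z + Z = Z*t*(16 + t - Z) + Z = Z + Z*t*(16 + t - Z))
(w(-1, X)*(-57))*(-196) = (-(1 + (-1)² + 16*(-1) - 1*(-1)*(-1))*(-57))*(-196) = (-(1 + 1 - 16 - 1)*(-57))*(-196) = (-1*(-15)*(-57))*(-196) = (15*(-57))*(-196) = -855*(-196) = 167580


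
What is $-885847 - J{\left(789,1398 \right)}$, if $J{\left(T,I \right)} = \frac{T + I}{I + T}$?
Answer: $-885848$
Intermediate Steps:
$J{\left(T,I \right)} = 1$ ($J{\left(T,I \right)} = \frac{I + T}{I + T} = 1$)
$-885847 - J{\left(789,1398 \right)} = -885847 - 1 = -885848$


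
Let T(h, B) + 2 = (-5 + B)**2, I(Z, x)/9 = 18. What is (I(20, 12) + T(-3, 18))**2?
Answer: 108241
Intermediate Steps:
I(Z, x) = 162 (I(Z, x) = 9*18 = 162)
T(h, B) = -2 + (-5 + B)**2
(I(20, 12) + T(-3, 18))**2 = (162 + (-2 + (-5 + 18)**2))**2 = (162 + (-2 + 13**2))**2 = (162 + (-2 + 169))**2 = (162 + 167)**2 = 329**2 = 108241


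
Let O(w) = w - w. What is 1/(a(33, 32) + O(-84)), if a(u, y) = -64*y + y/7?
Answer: -7/14304 ≈ -0.00048937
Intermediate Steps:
O(w) = 0
a(u, y) = -447*y/7 (a(u, y) = -64*y + y*(⅐) = -64*y + y/7 = -447*y/7)
1/(a(33, 32) + O(-84)) = 1/(-447/7*32 + 0) = 1/(-14304/7 + 0) = 1/(-14304/7) = -7/14304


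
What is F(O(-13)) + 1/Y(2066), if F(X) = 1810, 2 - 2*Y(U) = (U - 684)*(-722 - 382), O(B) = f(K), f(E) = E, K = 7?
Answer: 1380785651/762865 ≈ 1810.0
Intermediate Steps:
O(B) = 7
Y(U) = -377567 + 552*U (Y(U) = 1 - (U - 684)*(-722 - 382)/2 = 1 - (-684 + U)*(-1104)/2 = 1 - (755136 - 1104*U)/2 = 1 + (-377568 + 552*U) = -377567 + 552*U)
F(O(-13)) + 1/Y(2066) = 1810 + 1/(-377567 + 552*2066) = 1810 + 1/(-377567 + 1140432) = 1810 + 1/762865 = 1380785651/762865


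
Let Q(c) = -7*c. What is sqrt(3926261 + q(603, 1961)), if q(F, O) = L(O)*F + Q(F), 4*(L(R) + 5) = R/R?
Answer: sqrt(15676703)/2 ≈ 1979.7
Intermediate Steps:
L(R) = -19/4 (L(R) = -5 + (R/R)/4 = -5 + (1/4)*1 = -5 + 1/4 = -19/4)
Q(c) = -7*c
q(F, O) = -47*F/4 (q(F, O) = -19*F/4 - 7*F = -47*F/4)
sqrt(3926261 + q(603, 1961)) = sqrt(3926261 - 47/4*603) = sqrt(3926261 - 28341/4) = sqrt(15676703/4) = sqrt(15676703)/2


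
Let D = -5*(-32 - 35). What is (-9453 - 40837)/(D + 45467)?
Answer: -25145/22901 ≈ -1.0980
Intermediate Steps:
D = 335 (D = -5*(-67) = 335)
(-9453 - 40837)/(D + 45467) = (-9453 - 40837)/(335 + 45467) = -50290/45802 = -50290*1/45802 = -25145/22901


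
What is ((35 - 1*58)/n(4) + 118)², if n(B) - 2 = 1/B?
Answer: 940900/81 ≈ 11616.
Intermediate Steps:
n(B) = 2 + 1/B
((35 - 1*58)/n(4) + 118)² = ((35 - 1*58)/(2 + 1/4) + 118)² = ((35 - 58)/(2 + ¼) + 118)² = (-23/9/4 + 118)² = (-23*4/9 + 118)² = (-92/9 + 118)² = (970/9)² = 940900/81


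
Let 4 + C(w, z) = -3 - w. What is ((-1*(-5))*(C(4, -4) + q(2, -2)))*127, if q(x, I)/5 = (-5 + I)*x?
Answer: -51435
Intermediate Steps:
C(w, z) = -7 - w (C(w, z) = -4 + (-3 - w) = -7 - w)
q(x, I) = 5*x*(-5 + I) (q(x, I) = 5*((-5 + I)*x) = 5*(x*(-5 + I)) = 5*x*(-5 + I))
((-1*(-5))*(C(4, -4) + q(2, -2)))*127 = ((-1*(-5))*((-7 - 1*4) + 5*2*(-5 - 2)))*127 = (5*((-7 - 4) + 5*2*(-7)))*127 = (5*(-11 - 70))*127 = (5*(-81))*127 = -405*127 = -51435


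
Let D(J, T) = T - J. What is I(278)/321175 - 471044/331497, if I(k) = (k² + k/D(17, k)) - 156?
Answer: -405096176318/343065324475 ≈ -1.1808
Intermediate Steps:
I(k) = -156 + k² + k/(-17 + k) (I(k) = (k² + k/(k - 1*17)) - 156 = (k² + k/(k - 17)) - 156 = (k² + k/(-17 + k)) - 156 = -156 + k² + k/(-17 + k))
I(278)/321175 - 471044/331497 = ((278 + (-156 + 278²)*(-17 + 278))/(-17 + 278))/321175 - 471044/331497 = ((278 + (-156 + 77284)*261)/261)*(1/321175) - 471044*1/331497 = ((278 + 77128*261)/261)*(1/321175) - 471044/331497 = ((278 + 20130408)/261)*(1/321175) - 471044/331497 = ((1/261)*20130686)*(1/321175) - 471044/331497 = (20130686/261)*(1/321175) - 471044/331497 = 20130686/83826675 - 471044/331497 = -405096176318/343065324475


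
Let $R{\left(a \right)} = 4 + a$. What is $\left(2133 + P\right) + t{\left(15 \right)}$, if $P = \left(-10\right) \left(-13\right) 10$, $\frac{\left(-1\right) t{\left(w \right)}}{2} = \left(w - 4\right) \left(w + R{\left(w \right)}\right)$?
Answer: $2685$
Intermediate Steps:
$t{\left(w \right)} = - 2 \left(-4 + w\right) \left(4 + 2 w\right)$ ($t{\left(w \right)} = - 2 \left(w - 4\right) \left(w + \left(4 + w\right)\right) = - 2 \left(-4 + w\right) \left(4 + 2 w\right)$)
$P = 1300$ ($P = 130 \cdot 10 = 1300$)
$\left(2133 + P\right) + t{\left(15 \right)} = \left(2133 + 1300\right) + \left(32 - 4 \cdot 15^{2} + 8 \cdot 15\right) = 3433 + \left(32 - 900 + 120\right) = 3433 - 748 = 2685$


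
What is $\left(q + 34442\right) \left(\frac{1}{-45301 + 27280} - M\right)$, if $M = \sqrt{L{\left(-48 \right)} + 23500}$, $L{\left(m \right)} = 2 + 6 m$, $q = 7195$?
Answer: $- \frac{13879}{6007} - 41637 \sqrt{23214} \approx -6.3439 \cdot 10^{6}$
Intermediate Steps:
$M = \sqrt{23214}$ ($M = \sqrt{\left(2 + 6 \left(-48\right)\right) + 23500} = \sqrt{\left(2 - 288\right) + 23500} = \sqrt{-286 + 23500} = \sqrt{23214} \approx 152.36$)
$\left(q + 34442\right) \left(\frac{1}{-45301 + 27280} - M\right) = \left(7195 + 34442\right) \left(\frac{1}{-45301 + 27280} - \sqrt{23214}\right) = 41637 \left(\frac{1}{-18021} - \sqrt{23214}\right) = 41637 \left(- \frac{1}{18021} - \sqrt{23214}\right) = - \frac{13879}{6007} - 41637 \sqrt{23214}$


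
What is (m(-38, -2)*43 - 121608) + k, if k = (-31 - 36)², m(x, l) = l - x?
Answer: -115571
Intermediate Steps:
k = 4489 (k = (-67)² = 4489)
(m(-38, -2)*43 - 121608) + k = ((-2 - 1*(-38))*43 - 121608) + 4489 = ((-2 + 38)*43 - 121608) + 4489 = (36*43 - 121608) + 4489 = (1548 - 121608) + 4489 = -120060 + 4489 = -115571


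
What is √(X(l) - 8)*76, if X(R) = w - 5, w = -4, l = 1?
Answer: 76*I*√17 ≈ 313.36*I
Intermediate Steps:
X(R) = -9 (X(R) = -4 - 5 = -9)
√(X(l) - 8)*76 = √(-9 - 8)*76 = √(-17)*76 = (I*√17)*76 = 76*I*√17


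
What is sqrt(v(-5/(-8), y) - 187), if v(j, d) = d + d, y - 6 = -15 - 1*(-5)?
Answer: I*sqrt(195) ≈ 13.964*I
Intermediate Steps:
y = -4 (y = 6 + (-15 - 1*(-5)) = 6 + (-15 + 5) = 6 - 10 = -4)
v(j, d) = 2*d
sqrt(v(-5/(-8), y) - 187) = sqrt(2*(-4) - 187) = sqrt(-8 - 187) = sqrt(-195) = I*sqrt(195)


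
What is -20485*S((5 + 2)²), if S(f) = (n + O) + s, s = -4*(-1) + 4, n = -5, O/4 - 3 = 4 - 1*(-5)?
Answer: -1044735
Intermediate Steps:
O = 48 (O = 12 + 4*(4 - 1*(-5)) = 12 + 4*(4 + 5) = 12 + 4*9 = 12 + 36 = 48)
s = 8 (s = 4 + 4 = 8)
S(f) = 51 (S(f) = (-5 + 48) + 8 = 43 + 8 = 51)
-20485*S((5 + 2)²) = -20485*51 = -1044735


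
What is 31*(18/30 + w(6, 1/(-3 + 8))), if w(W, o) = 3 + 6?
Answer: 1488/5 ≈ 297.60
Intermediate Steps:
w(W, o) = 9
31*(18/30 + w(6, 1/(-3 + 8))) = 31*(18/30 + 9) = 31*(18*(1/30) + 9) = 31*(3/5 + 9) = 31*(48/5) = 1488/5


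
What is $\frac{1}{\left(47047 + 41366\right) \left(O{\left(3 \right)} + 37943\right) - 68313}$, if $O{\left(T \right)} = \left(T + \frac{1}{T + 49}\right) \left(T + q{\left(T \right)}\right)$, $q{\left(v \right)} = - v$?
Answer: $\frac{1}{3354586146} \approx 2.981 \cdot 10^{-10}$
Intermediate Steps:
$O{\left(T \right)} = 0$ ($O{\left(T \right)} = \left(T + \frac{1}{T + 49}\right) \left(T - T\right) = \left(T + \frac{1}{49 + T}\right) 0 = 0$)
$\frac{1}{\left(47047 + 41366\right) \left(O{\left(3 \right)} + 37943\right) - 68313} = \frac{1}{\left(47047 + 41366\right) \left(0 + 37943\right) - 68313} = \frac{1}{88413 \cdot 37943 - 68313} = \frac{1}{3354654459 - 68313} = \frac{1}{3354586146}$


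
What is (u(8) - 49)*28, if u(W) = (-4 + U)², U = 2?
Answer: -1260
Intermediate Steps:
u(W) = 4 (u(W) = (-4 + 2)² = (-2)² = 4)
(u(8) - 49)*28 = (4 - 49)*28 = -45*28 = -1260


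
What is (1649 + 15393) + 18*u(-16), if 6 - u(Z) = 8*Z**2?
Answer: -19714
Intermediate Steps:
u(Z) = 6 - 8*Z**2
(1649 + 15393) + 18*u(-16) = (1649 + 15393) + 18*(6 - 8*(-16)**2) = 17042 + 18*(6 - 8*256) = 17042 + 18*(6 - 2048) = 17042 + 18*(-2042) = 17042 - 36756 = -19714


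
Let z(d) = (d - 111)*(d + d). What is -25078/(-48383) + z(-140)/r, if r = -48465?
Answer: -436990394/468976419 ≈ -0.93180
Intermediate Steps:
z(d) = 2*d*(-111 + d) (z(d) = (-111 + d)*(2*d) = 2*d*(-111 + d))
-25078/(-48383) + z(-140)/r = -25078/(-48383) + (2*(-140)*(-111 - 140))/(-48465) = -25078*(-1/48383) + (2*(-140)*(-251))*(-1/48465) = 25078/48383 + 70280*(-1/48465) = 25078/48383 - 14056/9693 = -436990394/468976419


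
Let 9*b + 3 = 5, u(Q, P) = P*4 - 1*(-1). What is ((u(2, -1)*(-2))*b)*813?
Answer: 1084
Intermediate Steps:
u(Q, P) = 1 + 4*P (u(Q, P) = 4*P + 1 = 1 + 4*P)
b = 2/9 (b = -⅓ + (⅑)*5 = -⅓ + 5/9 = 2/9 ≈ 0.22222)
((u(2, -1)*(-2))*b)*813 = (((1 + 4*(-1))*(-2))*(2/9))*813 = (((1 - 4)*(-2))*(2/9))*813 = (-3*(-2)*(2/9))*813 = (6*(2/9))*813 = (4/3)*813 = 1084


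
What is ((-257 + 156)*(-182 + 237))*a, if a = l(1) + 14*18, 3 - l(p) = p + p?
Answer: -1405415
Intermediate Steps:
l(p) = 3 - 2*p (l(p) = 3 - (p + p) = 3 - 2*p)
a = 253 (a = (3 - 2*1) + 14*18 = (3 - 2) + 252 = 1 + 252 = 253)
((-257 + 156)*(-182 + 237))*a = ((-257 + 156)*(-182 + 237))*253 = -101*55*253 = -5555*253 = -1405415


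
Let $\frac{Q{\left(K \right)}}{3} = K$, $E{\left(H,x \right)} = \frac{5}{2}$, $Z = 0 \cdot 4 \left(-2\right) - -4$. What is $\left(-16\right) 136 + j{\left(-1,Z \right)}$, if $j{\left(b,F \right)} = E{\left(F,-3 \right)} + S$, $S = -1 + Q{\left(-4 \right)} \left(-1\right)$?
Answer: $- \frac{4325}{2} \approx -2162.5$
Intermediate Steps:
$Z = 4$ ($Z = 0 \left(-2\right) + 4 = 0 + 4 = 4$)
$E{\left(H,x \right)} = \frac{5}{2}$ ($E{\left(H,x \right)} = 5 \cdot \frac{1}{2} = \frac{5}{2}$)
$Q{\left(K \right)} = 3 K$
$S = 11$ ($S = -1 + 3 \left(-4\right) \left(-1\right) = -1 - -12 = -1 + 12 = 11$)
$j{\left(b,F \right)} = \frac{27}{2}$ ($j{\left(b,F \right)} = \frac{5}{2} + 11 = \frac{27}{2}$)
$\left(-16\right) 136 + j{\left(-1,Z \right)} = \left(-16\right) 136 + \frac{27}{2} = -2176 + \frac{27}{2} = - \frac{4325}{2}$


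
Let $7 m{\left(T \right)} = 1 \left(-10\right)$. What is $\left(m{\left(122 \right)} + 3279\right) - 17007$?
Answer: $- \frac{96106}{7} \approx -13729.0$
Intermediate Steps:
$m{\left(T \right)} = - \frac{10}{7}$ ($m{\left(T \right)} = \frac{1 \left(-10\right)}{7} = \frac{1}{7} \left(-10\right) = - \frac{10}{7}$)
$\left(m{\left(122 \right)} + 3279\right) - 17007 = \left(- \frac{10}{7} + 3279\right) - 17007 = \frac{22943}{7} - 17007 = - \frac{96106}{7}$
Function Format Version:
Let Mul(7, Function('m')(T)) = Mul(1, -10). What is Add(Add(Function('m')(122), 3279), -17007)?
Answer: Rational(-96106, 7) ≈ -13729.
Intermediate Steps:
Function('m')(T) = Rational(-10, 7) (Function('m')(T) = Mul(Rational(1, 7), Mul(1, -10)) = Mul(Rational(1, 7), -10) = Rational(-10, 7))
Add(Add(Function('m')(122), 3279), -17007) = Add(Add(Rational(-10, 7), 3279), -17007) = Add(Rational(22943, 7), -17007) = Rational(-96106, 7)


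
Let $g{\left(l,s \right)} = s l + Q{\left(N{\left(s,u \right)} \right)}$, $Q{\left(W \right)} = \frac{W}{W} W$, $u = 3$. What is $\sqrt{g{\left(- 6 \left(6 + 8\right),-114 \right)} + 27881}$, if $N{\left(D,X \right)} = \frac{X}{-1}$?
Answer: $\sqrt{37454} \approx 193.53$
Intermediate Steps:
$N{\left(D,X \right)} = - X$ ($N{\left(D,X \right)} = X \left(-1\right) = - X$)
$Q{\left(W \right)} = W$ ($Q{\left(W \right)} = 1 W = W$)
$g{\left(l,s \right)} = -3 + l s$ ($g{\left(l,s \right)} = s l - 3 = l s - 3 = -3 + l s$)
$\sqrt{g{\left(- 6 \left(6 + 8\right),-114 \right)} + 27881} = \sqrt{\left(-3 + - 6 \left(6 + 8\right) \left(-114\right)\right) + 27881} = \sqrt{\left(-3 + \left(-6\right) 14 \left(-114\right)\right) + 27881} = \sqrt{\left(-3 - -9576\right) + 27881} = \sqrt{\left(-3 + 9576\right) + 27881} = \sqrt{9573 + 27881} = \sqrt{37454}$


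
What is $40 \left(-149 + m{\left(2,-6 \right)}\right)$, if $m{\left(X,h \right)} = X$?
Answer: $-5880$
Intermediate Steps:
$40 \left(-149 + m{\left(2,-6 \right)}\right) = 40 \left(-149 + 2\right) = 40 \left(-147\right) = -5880$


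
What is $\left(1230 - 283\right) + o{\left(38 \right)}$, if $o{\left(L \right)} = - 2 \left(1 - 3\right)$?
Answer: $951$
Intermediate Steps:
$o{\left(L \right)} = 4$ ($o{\left(L \right)} = \left(-2\right) \left(-2\right) = 4$)
$\left(1230 - 283\right) + o{\left(38 \right)} = \left(1230 - 283\right) + 4 = 947 + 4 = 951$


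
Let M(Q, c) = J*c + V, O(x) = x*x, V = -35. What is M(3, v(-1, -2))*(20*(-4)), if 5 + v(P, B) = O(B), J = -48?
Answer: -1040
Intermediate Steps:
O(x) = x**2
v(P, B) = -5 + B**2
M(Q, c) = -35 - 48*c (M(Q, c) = -48*c - 35 = -35 - 48*c)
M(3, v(-1, -2))*(20*(-4)) = (-35 - 48*(-5 + (-2)**2))*(20*(-4)) = (-35 - 48*(-5 + 4))*(-80) = (-35 - 48*(-1))*(-80) = (-35 + 48)*(-80) = 13*(-80) = -1040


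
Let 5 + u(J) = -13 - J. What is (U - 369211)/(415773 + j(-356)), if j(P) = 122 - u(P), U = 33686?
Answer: -335525/415557 ≈ -0.80741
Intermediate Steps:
u(J) = -18 - J (u(J) = -5 + (-13 - J) = -18 - J)
j(P) = 140 + P (j(P) = 122 - (-18 - P) = 122 + (18 + P) = 140 + P)
(U - 369211)/(415773 + j(-356)) = (33686 - 369211)/(415773 + (140 - 356)) = -335525/(415773 - 216) = -335525/415557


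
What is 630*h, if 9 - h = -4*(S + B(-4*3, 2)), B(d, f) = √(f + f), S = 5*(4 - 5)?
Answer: -1890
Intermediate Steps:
S = -5 (S = 5*(-1) = -5)
B(d, f) = √2*√f (B(d, f) = √(2*f) = √2*√f)
h = -3 (h = 9 - (-4)*(-5 + √2*√2) = 9 - (-4)*(-5 + 2) = 9 - (-4)*(-3) = 9 - 1*12 = 9 - 12 = -3)
630*h = 630*(-3) = -1890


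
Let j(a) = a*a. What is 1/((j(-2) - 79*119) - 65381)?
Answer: -1/74778 ≈ -1.3373e-5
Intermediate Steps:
j(a) = a²
1/((j(-2) - 79*119) - 65381) = 1/(((-2)² - 79*119) - 65381) = 1/((4 - 9401) - 65381) = 1/(-9397 - 65381) = 1/(-74778) = -1/74778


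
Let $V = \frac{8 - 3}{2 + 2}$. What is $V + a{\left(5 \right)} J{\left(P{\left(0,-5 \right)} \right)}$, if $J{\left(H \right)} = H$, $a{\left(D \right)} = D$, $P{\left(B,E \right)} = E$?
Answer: $- \frac{95}{4} \approx -23.75$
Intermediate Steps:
$V = \frac{5}{4} \approx 1.25$
$V + a{\left(5 \right)} J{\left(P{\left(0,-5 \right)} \right)} = \frac{5}{4} + 5 \left(-5\right) = \frac{5}{4} - 25 = - \frac{95}{4}$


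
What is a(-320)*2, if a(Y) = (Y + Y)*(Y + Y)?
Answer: 819200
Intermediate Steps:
a(Y) = 4*Y² (a(Y) = (2*Y)*(2*Y) = 4*Y²)
a(-320)*2 = (4*(-320)²)*2 = (4*102400)*2 = 409600*2 = 819200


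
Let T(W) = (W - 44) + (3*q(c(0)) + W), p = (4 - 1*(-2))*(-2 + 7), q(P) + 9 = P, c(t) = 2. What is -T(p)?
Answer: 5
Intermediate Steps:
q(P) = -9 + P
p = 30 (p = (4 + 2)*5 = 6*5 = 30)
T(W) = -65 + 2*W (T(W) = (W - 44) + (3*(-9 + 2) + W) = (-44 + W) + (3*(-7) + W) = (-44 + W) + (-21 + W) = -65 + 2*W)
-T(p) = -(-65 + 2*30) = -(-65 + 60) = -1*(-5) = 5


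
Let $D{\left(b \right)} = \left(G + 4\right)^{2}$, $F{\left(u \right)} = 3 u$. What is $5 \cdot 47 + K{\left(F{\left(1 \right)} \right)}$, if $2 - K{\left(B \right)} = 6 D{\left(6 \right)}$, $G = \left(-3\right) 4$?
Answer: $-147$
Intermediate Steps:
$G = -12$
$D{\left(b \right)} = 64$ ($D{\left(b \right)} = \left(-12 + 4\right)^{2} = \left(-8\right)^{2} = 64$)
$K{\left(B \right)} = -382$ ($K{\left(B \right)} = 2 - 6 \cdot 64 = 2 - 384 = -382$)
$5 \cdot 47 + K{\left(F{\left(1 \right)} \right)} = 5 \cdot 47 - 382 = 235 - 382 = -147$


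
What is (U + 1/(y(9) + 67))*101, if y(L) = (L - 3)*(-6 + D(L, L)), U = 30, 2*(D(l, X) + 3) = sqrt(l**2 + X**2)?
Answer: 3904357/1289 + 2727*sqrt(2)/1289 ≈ 3032.0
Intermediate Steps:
D(l, X) = -3 + sqrt(X**2 + l**2)/2 (D(l, X) = -3 + sqrt(l**2 + X**2)/2 = -3 + sqrt(X**2 + l**2)/2)
y(L) = (-9 + sqrt(2)*sqrt(L**2)/2)*(-3 + L) (y(L) = (L - 3)*(-6 + (-3 + sqrt(L**2 + L**2)/2)) = (-3 + L)*(-6 + (-3 + sqrt(2*L**2)/2)) = (-3 + L)*(-6 + (-3 + (sqrt(2)*sqrt(L**2))/2)) = (-3 + L)*(-6 + (-3 + sqrt(2)*sqrt(L**2)/2)) = (-3 + L)*(-9 + sqrt(2)*sqrt(L**2)/2) = (-9 + sqrt(2)*sqrt(L**2)/2)*(-3 + L))
(U + 1/(y(9) + 67))*101 = (30 + 1/((27 - 9*9 - 3*sqrt(2)*sqrt(9**2)/2 + (1/2)*9*sqrt(2)*sqrt(9**2)) + 67))*101 = (30 + 1/((27 - 81 - 3*sqrt(2)*sqrt(81)/2 + (1/2)*9*sqrt(2)*sqrt(81)) + 67))*101 = (30 + 1/((27 - 81 - 3/2*sqrt(2)*9 + (1/2)*9*sqrt(2)*9) + 67))*101 = (30 + 1/((27 - 81 - 27*sqrt(2)/2 + 81*sqrt(2)/2) + 67))*101 = (30 + 1/((-54 + 27*sqrt(2)) + 67))*101 = (30 + 1/(13 + 27*sqrt(2)))*101 = 3030 + 101/(13 + 27*sqrt(2))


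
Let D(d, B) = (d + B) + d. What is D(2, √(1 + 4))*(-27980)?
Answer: -111920 - 27980*√5 ≈ -1.7449e+5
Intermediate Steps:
D(d, B) = B + 2*d (D(d, B) = (B + d) + d = B + 2*d)
D(2, √(1 + 4))*(-27980) = (√(1 + 4) + 2*2)*(-27980) = (√5 + 4)*(-27980) = (4 + √5)*(-27980) = -111920 - 27980*√5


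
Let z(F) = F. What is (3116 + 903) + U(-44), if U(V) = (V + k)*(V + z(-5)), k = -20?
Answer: 7155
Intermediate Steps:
U(V) = (-20 + V)*(-5 + V) (U(V) = (V - 20)*(V - 5) = (-20 + V)*(-5 + V))
(3116 + 903) + U(-44) = (3116 + 903) + (100 + (-44)**2 - 25*(-44)) = 4019 + (100 + 1936 + 1100) = 4019 + 3136 = 7155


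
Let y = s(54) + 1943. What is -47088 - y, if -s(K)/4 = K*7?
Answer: -47519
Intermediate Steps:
s(K) = -28*K (s(K) = -4*K*7 = -28*K)
y = 431 (y = -28*54 + 1943 = -1512 + 1943 = 431)
-47088 - y = -47088 - 1*431 = -47088 - 431 = -47519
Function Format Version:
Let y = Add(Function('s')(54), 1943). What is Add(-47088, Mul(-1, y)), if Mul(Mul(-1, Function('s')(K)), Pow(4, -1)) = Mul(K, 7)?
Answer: -47519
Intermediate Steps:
Function('s')(K) = Mul(-28, K) (Function('s')(K) = Mul(-4, Mul(K, 7)) = Mul(-4, Mul(7, K)) = Mul(-28, K))
y = 431 (y = Add(Mul(-28, 54), 1943) = Add(-1512, 1943) = 431)
Add(-47088, Mul(-1, y)) = Add(-47088, Mul(-1, 431)) = Add(-47088, -431) = -47519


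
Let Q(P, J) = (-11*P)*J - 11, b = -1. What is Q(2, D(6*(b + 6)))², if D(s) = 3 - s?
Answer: 339889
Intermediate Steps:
Q(P, J) = -11 - 11*J*P (Q(P, J) = -11*J*P - 11 = -11 - 11*J*P)
Q(2, D(6*(b + 6)))² = (-11 - 11*(3 - 6*(-1 + 6))*2)² = (-11 - 11*(3 - 6*5)*2)² = (-11 - 11*(3 - 1*30)*2)² = (-11 - 11*(3 - 30)*2)² = (-11 - 11*(-27)*2)² = (-11 + 594)² = 583² = 339889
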